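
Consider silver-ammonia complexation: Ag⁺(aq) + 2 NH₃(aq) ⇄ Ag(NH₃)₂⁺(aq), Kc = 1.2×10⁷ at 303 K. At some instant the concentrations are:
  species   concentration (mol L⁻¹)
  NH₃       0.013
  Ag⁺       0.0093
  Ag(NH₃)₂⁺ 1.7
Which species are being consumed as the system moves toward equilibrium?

Ag⁺, NH₃ (reactants)

Qc = [Ag(NH₃)₂⁺] / ([Ag⁺]·[NH₃]²) = (1.7) / ((0.0093)·(0.013)²) = 1.1×10⁶
Qc = 1.1×10⁶ < Kc = 1.2×10⁷: net forward reaction.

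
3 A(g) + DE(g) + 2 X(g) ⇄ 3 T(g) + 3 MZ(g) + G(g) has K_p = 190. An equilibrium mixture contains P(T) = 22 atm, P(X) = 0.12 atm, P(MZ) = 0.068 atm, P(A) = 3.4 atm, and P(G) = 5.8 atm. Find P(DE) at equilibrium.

P(DE) = 0.18 atm

At equilibrium, K_p = P(T)³·P(MZ)³·P(G) / (P(A)³·P(DE)·P(X)²) = 190.
(22)³·(0.068)³·(5.8) / ((3.4)³·(P(DE))·(0.12)²) = 190
P(DE) = 0.181 = 0.18 atm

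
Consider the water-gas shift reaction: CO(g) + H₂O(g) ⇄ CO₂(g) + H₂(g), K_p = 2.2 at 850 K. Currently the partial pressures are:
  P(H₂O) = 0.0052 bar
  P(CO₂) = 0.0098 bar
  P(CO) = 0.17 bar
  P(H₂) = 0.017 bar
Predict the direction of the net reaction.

in the forward direction

Q_p = P(CO₂)·P(H₂) / (P(CO)·P(H₂O)) = (0.0098)·(0.017) / ((0.17)·(0.0052)) = 0.19
Q_p = 0.19 < K_p = 2.2, so the forward reaction proceeds.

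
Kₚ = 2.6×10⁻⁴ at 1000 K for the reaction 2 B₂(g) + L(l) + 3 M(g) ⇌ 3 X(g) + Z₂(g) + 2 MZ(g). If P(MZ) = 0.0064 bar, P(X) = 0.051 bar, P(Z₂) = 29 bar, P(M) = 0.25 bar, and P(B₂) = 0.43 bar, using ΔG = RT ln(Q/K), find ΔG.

ΔG = -13.0 kJ/mol

(L is a pure liquid — omitted from Qₚ.)
Qₚ = P(X)³·P(Z₂)·P(MZ)² / (P(B₂)²·P(M)³) = (0.051)³·(29)·(0.0064)² / ((0.43)²·(0.25)³) = 5.45×10⁻⁵
ΔG = RT ln(Qₚ/Kₚ) = (8.314 J mol⁻¹ K⁻¹)(1000 K) × ln(5.45×10⁻⁵/2.6×10⁻⁴)
   = (8.314 kJ/mol)(-1.562) = -13.0 kJ/mol
ΔG < 0, so the forward reaction is spontaneous (proceeds forward).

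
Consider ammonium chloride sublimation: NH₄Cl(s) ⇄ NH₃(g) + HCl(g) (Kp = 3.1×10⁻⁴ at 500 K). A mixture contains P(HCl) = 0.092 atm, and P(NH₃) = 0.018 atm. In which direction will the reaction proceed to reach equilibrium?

(NH₄Cl is a pure solid — omitted from Qp.)
Qp = P(NH₃)·P(HCl) = (0.018)·(0.092) = 0.0017
Qp = 0.0017 > Kp = 3.1×10⁻⁴, so the reverse reaction proceeds.

to the left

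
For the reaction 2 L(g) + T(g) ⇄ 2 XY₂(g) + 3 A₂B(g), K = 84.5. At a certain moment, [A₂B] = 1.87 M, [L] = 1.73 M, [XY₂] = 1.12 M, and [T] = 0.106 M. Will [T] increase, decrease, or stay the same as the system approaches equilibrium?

decrease

Q = [XY₂]²·[A₂B]³ / ([L]²·[T]) = (1.12)²·(1.87)³ / ((1.73)²·(0.106)) = 25.9
Q = 25.9 < K = 84.5: net forward reaction.
T is a reactant, so it decreases.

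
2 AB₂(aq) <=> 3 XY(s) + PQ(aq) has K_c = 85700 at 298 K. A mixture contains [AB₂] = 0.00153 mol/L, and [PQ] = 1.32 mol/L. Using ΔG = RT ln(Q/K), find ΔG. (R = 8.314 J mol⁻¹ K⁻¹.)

ΔG = 4.67 kJ/mol

(XY is a pure solid — omitted from Q_c.)
Q_c = [PQ] / [AB₂]² = (1.32) / (0.00153)² = 5.64e5
ΔG = RT ln(Q_c/K_c) = (8.314 J mol⁻¹ K⁻¹)(298 K) × ln(5.64e5/85700)
   = (2.478 kJ/mol)(1.884) = 4.67 kJ/mol
ΔG > 0, so the forward reaction is non-spontaneous (proceeds in reverse).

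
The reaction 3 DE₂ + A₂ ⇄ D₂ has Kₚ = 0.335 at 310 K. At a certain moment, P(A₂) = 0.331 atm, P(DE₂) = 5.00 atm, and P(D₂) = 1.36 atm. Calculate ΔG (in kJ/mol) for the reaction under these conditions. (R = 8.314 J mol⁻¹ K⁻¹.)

ΔG = -5.98 kJ/mol

Qₚ = P(D₂) / (P(DE₂)³·P(A₂)) = (1.36) / ((5.00)³·(0.331)) = 0.0329
ΔG = RT ln(Qₚ/Kₚ) = (8.314 J mol⁻¹ K⁻¹)(310 K) × ln(0.0329/0.335)
   = (2.577 kJ/mol)(-2.321) = -5.98 kJ/mol
ΔG < 0, so the forward reaction is spontaneous (proceeds forward).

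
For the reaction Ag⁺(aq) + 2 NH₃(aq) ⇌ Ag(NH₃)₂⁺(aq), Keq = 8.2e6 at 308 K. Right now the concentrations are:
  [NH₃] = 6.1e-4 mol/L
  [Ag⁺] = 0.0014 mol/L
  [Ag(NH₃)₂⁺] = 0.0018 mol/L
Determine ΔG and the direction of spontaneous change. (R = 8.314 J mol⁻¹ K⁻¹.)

ΔG = -2.21 kJ/mol; the forward reaction is spontaneous

Q = [Ag(NH₃)₂⁺] / ([Ag⁺]·[NH₃]²) = (0.0018) / ((0.0014)·(6.1e-4)²) = 3.46e6
ΔG = RT ln(Q/Keq) = (8.314 J mol⁻¹ K⁻¹)(308 K) × ln(3.46e6/8.2e6)
   = (2.561 kJ/mol)(-0.8629) = -2.21 kJ/mol
ΔG < 0, so the forward reaction is spontaneous (proceeds forward).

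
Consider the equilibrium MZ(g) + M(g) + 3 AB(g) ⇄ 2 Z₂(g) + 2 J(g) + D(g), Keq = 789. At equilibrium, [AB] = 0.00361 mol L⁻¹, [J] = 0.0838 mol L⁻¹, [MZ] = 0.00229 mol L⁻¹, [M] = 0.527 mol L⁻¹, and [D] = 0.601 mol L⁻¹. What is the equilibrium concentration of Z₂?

[Z₂] = 0.00326 mol L⁻¹

At equilibrium, Keq = [Z₂]²·[J]²·[D] / ([MZ]·[M]·[AB]³) = 789.
([Z₂])²·(0.0838)²·(0.601) / ((0.00229)·(0.527)·(0.00361)³) = 789
[Z₂]² = 1.06×10⁻⁵ ⇒ [Z₂] = 0.00326 mol L⁻¹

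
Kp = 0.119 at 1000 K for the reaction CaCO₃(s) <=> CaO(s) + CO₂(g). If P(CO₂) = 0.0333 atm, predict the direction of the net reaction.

(CaCO₃, CaO are pure solids — omitted from Qp.)
Qp = P(CO₂) = 0.0333
Qp = 0.0333 < Kp = 0.119, so the forward reaction proceeds.

forward (toward products)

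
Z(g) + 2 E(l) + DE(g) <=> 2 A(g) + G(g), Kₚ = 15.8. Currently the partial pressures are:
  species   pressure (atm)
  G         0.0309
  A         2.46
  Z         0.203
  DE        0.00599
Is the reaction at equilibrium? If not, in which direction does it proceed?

(E is a pure liquid — omitted from Qₚ.)
Qₚ = P(A)²·P(G) / (P(Z)·P(DE)) = (2.46)²·(0.0309) / ((0.203)·(0.00599)) = 154
Qₚ = 154 > Kₚ = 15.8, so the reverse reaction proceeds.

toward reactants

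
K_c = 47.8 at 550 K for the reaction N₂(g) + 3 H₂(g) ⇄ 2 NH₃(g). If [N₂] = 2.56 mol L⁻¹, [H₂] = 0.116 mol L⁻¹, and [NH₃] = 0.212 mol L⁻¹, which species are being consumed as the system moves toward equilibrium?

Q_c = [NH₃]² / ([N₂]·[H₂]³) = (0.212)² / ((2.56)·(0.116)³) = 11.2
Q_c = 11.2 < K_c = 47.8: net forward reaction.

N₂, H₂ (reactants)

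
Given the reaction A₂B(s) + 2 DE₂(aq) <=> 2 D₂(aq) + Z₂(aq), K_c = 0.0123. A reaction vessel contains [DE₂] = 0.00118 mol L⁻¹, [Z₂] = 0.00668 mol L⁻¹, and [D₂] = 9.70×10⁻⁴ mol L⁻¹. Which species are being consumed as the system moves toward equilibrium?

A₂B, DE₂ (reactants)

(A₂B is a pure solid — omitted from Q_c.)
Q_c = [D₂]²·[Z₂] / [DE₂]² = (9.70×10⁻⁴)²·(0.00668) / (0.00118)² = 0.00451
Q_c = 0.00451 < K_c = 0.0123: net forward reaction.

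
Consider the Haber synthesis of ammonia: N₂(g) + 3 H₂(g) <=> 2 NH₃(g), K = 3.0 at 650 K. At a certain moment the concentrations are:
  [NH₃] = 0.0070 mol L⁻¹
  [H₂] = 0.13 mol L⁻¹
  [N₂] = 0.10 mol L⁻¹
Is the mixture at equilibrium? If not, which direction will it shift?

Q = [NH₃]² / ([N₂]·[H₂]³) = (0.0070)² / ((0.10)·(0.13)³) = 0.22
Q = 0.22 < K = 3.0: net forward reaction.

no; Q < K, reaction proceeds forward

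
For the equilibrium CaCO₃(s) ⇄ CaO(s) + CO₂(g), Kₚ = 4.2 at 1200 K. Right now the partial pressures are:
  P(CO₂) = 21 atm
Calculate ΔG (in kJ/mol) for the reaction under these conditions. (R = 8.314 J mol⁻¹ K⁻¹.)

(CaCO₃, CaO are pure solids — omitted from Qₚ.)
Qₚ = P(CO₂) = 21.0
ΔG = RT ln(Qₚ/Kₚ) = (8.314 J mol⁻¹ K⁻¹)(1200 K) × ln(21.0/4.2)
   = (9.977 kJ/mol)(1.609) = 16.1 kJ/mol
ΔG > 0, so the forward reaction is non-spontaneous (proceeds in reverse).

ΔG = 16.1 kJ/mol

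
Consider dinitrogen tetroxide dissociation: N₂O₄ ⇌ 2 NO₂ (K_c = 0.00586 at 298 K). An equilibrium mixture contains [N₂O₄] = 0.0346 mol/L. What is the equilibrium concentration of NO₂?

[NO₂] = 0.0142 mol/L

At equilibrium, K_c = [NO₂]² / [N₂O₄] = 0.00586.
([NO₂])² / (0.0346) = 0.00586
[NO₂]² = 2.03×10⁻⁴ ⇒ [NO₂] = 0.0142 mol/L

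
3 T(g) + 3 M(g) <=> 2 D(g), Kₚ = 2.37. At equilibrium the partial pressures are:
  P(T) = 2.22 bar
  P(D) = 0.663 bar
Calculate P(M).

P(M) = 0.257 bar

At equilibrium, Kₚ = P(D)² / (P(T)³·P(M)³) = 2.37.
(0.663)² / ((2.22)³·(P(M))³) = 2.37
P(M)³ = 0.0170 ⇒ P(M) = 0.257 bar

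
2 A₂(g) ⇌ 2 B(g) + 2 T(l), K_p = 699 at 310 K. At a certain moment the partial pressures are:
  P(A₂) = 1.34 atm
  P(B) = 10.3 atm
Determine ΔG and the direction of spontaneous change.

(T is a pure liquid — omitted from Q_p.)
Q_p = P(B)² / P(A₂)² = (10.3)² / (1.34)² = 59.1
ΔG = RT ln(Q_p/K_p) = (8.314 J mol⁻¹ K⁻¹)(310 K) × ln(59.1/699)
   = (2.577 kJ/mol)(-2.470) = -6.37 kJ/mol
ΔG < 0, so the forward reaction is spontaneous (proceeds forward).

ΔG = -6.37 kJ/mol; the forward reaction is spontaneous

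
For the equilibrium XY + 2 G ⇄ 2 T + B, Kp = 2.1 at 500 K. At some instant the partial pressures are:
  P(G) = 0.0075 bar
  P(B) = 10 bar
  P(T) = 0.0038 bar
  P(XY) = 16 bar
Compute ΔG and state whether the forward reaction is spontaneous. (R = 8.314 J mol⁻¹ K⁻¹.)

Qp = P(T)²·P(B) / (P(XY)·P(G)²) = (0.0038)²·(10) / ((16)·(0.0075)²) = 0.160
ΔG = RT ln(Qp/Kp) = (8.314 J mol⁻¹ K⁻¹)(500 K) × ln(0.160/2.1)
   = (4.157 kJ/mol)(-2.575) = -10.7 kJ/mol
ΔG < 0, so the forward reaction is spontaneous (proceeds forward).

ΔG = -10.7 kJ/mol; the forward reaction is spontaneous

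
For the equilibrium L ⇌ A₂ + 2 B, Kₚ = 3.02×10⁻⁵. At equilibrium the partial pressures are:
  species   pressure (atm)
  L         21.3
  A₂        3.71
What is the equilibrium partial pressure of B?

P(B) = 0.0132 atm

At equilibrium, Kₚ = P(A₂)·P(B)² / P(L) = 3.02×10⁻⁵.
(3.71)·(P(B))² / (21.3) = 3.02×10⁻⁵
P(B)² = 1.73×10⁻⁴ ⇒ P(B) = 0.0132 atm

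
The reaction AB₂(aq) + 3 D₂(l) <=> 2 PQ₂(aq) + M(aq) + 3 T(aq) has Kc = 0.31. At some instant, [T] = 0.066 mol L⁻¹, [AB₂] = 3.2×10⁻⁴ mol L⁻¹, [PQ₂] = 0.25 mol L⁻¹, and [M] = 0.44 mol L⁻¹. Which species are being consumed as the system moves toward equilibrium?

AB₂, D₂ (reactants)

(D₂ is a pure liquid — omitted from Qc.)
Qc = [PQ₂]²·[M]·[T]³ / [AB₂] = (0.25)²·(0.44)·(0.066)³ / (3.2×10⁻⁴) = 0.025
Qc = 0.025 < Kc = 0.31: net forward reaction.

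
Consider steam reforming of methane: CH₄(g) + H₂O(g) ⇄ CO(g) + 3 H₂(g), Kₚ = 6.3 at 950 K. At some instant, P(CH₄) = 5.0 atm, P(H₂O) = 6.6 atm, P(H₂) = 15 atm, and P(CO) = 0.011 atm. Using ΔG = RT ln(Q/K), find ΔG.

ΔG = -13.6 kJ/mol

Qₚ = P(CO)·P(H₂)³ / (P(CH₄)·P(H₂O)) = (0.011)·(15)³ / ((5.0)·(6.6)) = 1.13
ΔG = RT ln(Qₚ/Kₚ) = (8.314 J mol⁻¹ K⁻¹)(950 K) × ln(1.13/6.3)
   = (7.898 kJ/mol)(-1.718) = -13.6 kJ/mol
ΔG < 0, so the forward reaction is spontaneous (proceeds forward).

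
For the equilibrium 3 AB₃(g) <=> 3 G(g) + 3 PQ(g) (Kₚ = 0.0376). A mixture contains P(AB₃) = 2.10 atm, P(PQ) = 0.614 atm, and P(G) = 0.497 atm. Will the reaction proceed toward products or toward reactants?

to the right

Qₚ = P(G)³·P(PQ)³ / P(AB₃)³ = (0.497)³·(0.614)³ / (2.10)³ = 0.00307
Qₚ = 0.00307 < Kₚ = 0.0376, so the forward reaction proceeds.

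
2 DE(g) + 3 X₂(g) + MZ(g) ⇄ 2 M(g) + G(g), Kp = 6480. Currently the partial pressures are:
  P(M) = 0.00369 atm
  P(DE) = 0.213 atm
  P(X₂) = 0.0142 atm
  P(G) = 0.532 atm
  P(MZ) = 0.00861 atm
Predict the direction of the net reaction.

neither direction; the system is at equilibrium

Qp = P(M)²·P(G) / (P(DE)²·P(X₂)³·P(MZ)) = (0.00369)²·(0.532) / ((0.213)²·(0.0142)³·(0.00861)) = 6480
Qp = 6480 = Kp, so the system is already at equilibrium.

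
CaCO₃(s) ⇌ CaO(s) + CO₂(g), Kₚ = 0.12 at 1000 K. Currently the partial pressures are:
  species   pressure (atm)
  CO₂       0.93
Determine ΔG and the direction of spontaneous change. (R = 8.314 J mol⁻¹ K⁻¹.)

ΔG = 17.0 kJ/mol; the forward reaction is non-spontaneous

(CaCO₃, CaO are pure solids — omitted from Qₚ.)
Qₚ = P(CO₂) = 0.930
ΔG = RT ln(Qₚ/Kₚ) = (8.314 J mol⁻¹ K⁻¹)(1000 K) × ln(0.930/0.12)
   = (8.314 kJ/mol)(2.048) = 17.0 kJ/mol
ΔG > 0, so the forward reaction is non-spontaneous (proceeds in reverse).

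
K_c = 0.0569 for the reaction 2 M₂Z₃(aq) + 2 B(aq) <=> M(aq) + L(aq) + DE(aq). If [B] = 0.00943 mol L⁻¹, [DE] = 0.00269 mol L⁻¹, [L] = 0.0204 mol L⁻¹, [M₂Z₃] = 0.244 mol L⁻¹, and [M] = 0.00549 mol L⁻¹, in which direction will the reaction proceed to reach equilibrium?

neither direction; the system is at equilibrium

Q_c = [M]·[L]·[DE] / ([M₂Z₃]²·[B]²) = (0.00549)·(0.0204)·(0.00269) / ((0.244)²·(0.00943)²) = 0.0569
Q_c = 0.0569 = K_c, so the system is already at equilibrium.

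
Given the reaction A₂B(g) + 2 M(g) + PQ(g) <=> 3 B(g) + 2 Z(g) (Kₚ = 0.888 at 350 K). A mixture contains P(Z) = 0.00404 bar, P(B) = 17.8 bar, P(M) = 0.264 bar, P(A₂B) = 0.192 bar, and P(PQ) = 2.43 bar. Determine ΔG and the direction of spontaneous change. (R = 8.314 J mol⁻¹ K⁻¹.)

Qₚ = P(B)³·P(Z)² / (P(A₂B)·P(M)²·P(PQ)) = (17.8)³·(0.00404)² / ((0.192)·(0.264)²·(2.43)) = 2.83
ΔG = RT ln(Qₚ/Kₚ) = (8.314 J mol⁻¹ K⁻¹)(350 K) × ln(2.83/0.888)
   = (2.910 kJ/mol)(1.159) = 3.37 kJ/mol
ΔG > 0, so the forward reaction is non-spontaneous (proceeds in reverse).

ΔG = 3.37 kJ/mol; the forward reaction is non-spontaneous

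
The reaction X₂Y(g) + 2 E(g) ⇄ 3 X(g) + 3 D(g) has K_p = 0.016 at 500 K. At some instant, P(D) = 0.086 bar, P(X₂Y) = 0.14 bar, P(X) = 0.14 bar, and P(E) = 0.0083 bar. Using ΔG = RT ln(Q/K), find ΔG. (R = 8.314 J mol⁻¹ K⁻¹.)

Q_p = P(X)³·P(D)³ / (P(X₂Y)·P(E)²) = (0.14)³·(0.086)³ / ((0.14)·(0.0083)²) = 0.181
ΔG = RT ln(Q_p/K_p) = (8.314 J mol⁻¹ K⁻¹)(500 K) × ln(0.181/0.016)
   = (4.157 kJ/mol)(2.426) = 10.1 kJ/mol
ΔG > 0, so the forward reaction is non-spontaneous (proceeds in reverse).

ΔG = 10.1 kJ/mol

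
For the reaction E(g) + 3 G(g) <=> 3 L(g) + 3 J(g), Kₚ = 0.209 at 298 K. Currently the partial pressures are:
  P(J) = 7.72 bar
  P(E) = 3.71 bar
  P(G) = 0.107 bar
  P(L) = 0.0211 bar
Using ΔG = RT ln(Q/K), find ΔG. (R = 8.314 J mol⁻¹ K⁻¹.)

Qₚ = P(L)³·P(J)³ / (P(E)·P(G)³) = (0.0211)³·(7.72)³ / ((3.71)·(0.107)³) = 0.951
ΔG = RT ln(Qₚ/Kₚ) = (8.314 J mol⁻¹ K⁻¹)(298 K) × ln(0.951/0.209)
   = (2.478 kJ/mol)(1.515) = 3.75 kJ/mol
ΔG > 0, so the forward reaction is non-spontaneous (proceeds in reverse).

ΔG = 3.75 kJ/mol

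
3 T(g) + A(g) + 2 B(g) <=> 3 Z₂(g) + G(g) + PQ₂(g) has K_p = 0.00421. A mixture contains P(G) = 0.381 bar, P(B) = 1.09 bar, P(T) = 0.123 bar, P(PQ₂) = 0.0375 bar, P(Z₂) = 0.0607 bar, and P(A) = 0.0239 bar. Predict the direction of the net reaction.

to the left

Q_p = P(Z₂)³·P(G)·P(PQ₂) / (P(T)³·P(A)·P(B)²) = (0.0607)³·(0.381)·(0.0375) / ((0.123)³·(0.0239)·(1.09)²) = 0.0605
Q_p = 0.0605 > K_p = 0.00421, so the reverse reaction proceeds.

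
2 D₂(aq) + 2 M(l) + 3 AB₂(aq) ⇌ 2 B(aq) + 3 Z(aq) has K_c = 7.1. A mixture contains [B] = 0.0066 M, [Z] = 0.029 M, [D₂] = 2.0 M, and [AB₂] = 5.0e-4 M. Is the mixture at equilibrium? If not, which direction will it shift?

no; Q < K, reaction proceeds forward

(M is a pure liquid — omitted from Q_c.)
Q_c = [B]²·[Z]³ / ([D₂]²·[AB₂]³) = (0.0066)²·(0.029)³ / ((2.0)²·(5.0e-4)³) = 2.1
Q_c = 2.1 < K_c = 7.1: net forward reaction.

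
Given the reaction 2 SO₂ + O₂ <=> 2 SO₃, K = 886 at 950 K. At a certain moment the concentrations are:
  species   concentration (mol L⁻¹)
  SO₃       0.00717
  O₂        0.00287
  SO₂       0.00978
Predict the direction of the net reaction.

in the forward direction

Q = [SO₃]² / ([SO₂]²·[O₂]) = (0.00717)² / ((0.00978)²·(0.00287)) = 187
Q = 187 < K = 886, so the forward reaction proceeds.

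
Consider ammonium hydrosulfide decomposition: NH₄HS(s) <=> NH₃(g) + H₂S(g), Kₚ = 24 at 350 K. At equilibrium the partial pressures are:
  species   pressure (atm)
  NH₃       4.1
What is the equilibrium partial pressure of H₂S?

P(H₂S) = 5.9 atm

(NH₄HS is a pure solid — omitted from Kₚ.)
At equilibrium, Kₚ = P(NH₃)·P(H₂S) = 24.
(4.1)·(P(H₂S)) = 24
P(H₂S) = 5.85 = 5.9 atm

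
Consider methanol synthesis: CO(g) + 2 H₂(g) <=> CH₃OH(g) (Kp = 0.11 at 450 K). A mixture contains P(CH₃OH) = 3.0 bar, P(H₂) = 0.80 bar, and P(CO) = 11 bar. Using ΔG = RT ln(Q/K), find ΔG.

Qp = P(CH₃OH) / (P(CO)·P(H₂)²) = (3.0) / ((11)·(0.80)²) = 0.426
ΔG = RT ln(Qp/Kp) = (8.314 J mol⁻¹ K⁻¹)(450 K) × ln(0.426/0.11)
   = (3.741 kJ/mol)(1.354) = 5.07 kJ/mol
ΔG > 0, so the forward reaction is non-spontaneous (proceeds in reverse).

ΔG = 5.07 kJ/mol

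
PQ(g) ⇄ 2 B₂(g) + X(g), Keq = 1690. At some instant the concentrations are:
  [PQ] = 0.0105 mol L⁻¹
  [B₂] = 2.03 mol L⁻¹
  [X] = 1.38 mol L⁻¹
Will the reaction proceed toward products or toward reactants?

to the right

Q = [B₂]²·[X] / [PQ] = (2.03)²·(1.38) / (0.0105) = 542
Q = 542 < Keq = 1690, so the forward reaction proceeds.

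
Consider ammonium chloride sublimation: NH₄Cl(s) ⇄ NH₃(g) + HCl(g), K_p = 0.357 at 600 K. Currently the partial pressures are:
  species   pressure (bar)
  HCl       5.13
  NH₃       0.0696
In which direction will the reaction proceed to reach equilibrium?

at equilibrium

(NH₄Cl is a pure solid — omitted from Q_p.)
Q_p = P(NH₃)·P(HCl) = (0.0696)·(5.13) = 0.357
Q_p = 0.357 = K_p, so the system is already at equilibrium.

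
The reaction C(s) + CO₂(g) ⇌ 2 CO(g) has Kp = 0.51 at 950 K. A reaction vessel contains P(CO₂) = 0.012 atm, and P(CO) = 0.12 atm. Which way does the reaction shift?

to the left

(C is a pure solid — omitted from Qp.)
Qp = P(CO)² / P(CO₂) = (0.12)² / (0.012) = 1.2
Qp = 1.2 > Kp = 0.51, so the reverse reaction proceeds.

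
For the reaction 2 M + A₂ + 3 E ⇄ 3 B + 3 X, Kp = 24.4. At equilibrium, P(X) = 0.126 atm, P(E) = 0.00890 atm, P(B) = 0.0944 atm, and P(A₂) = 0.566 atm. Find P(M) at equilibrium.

P(M) = 0.416 atm

At equilibrium, Kp = P(B)³·P(X)³ / (P(M)²·P(A₂)·P(E)³) = 24.4.
(0.0944)³·(0.126)³ / ((P(M))²·(0.566)·(0.00890)³) = 24.4
P(M)² = 0.173 ⇒ P(M) = 0.416 atm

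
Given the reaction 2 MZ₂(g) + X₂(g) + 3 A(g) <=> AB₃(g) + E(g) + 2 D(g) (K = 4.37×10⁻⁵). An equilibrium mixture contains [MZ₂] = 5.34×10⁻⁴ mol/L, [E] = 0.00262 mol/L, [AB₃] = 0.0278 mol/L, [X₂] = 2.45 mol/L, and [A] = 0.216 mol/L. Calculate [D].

At equilibrium, K = [AB₃]·[E]·[D]² / ([MZ₂]²·[X₂]·[A]³) = 4.37×10⁻⁵.
(0.0278)·(0.00262)·([D])² / ((5.34×10⁻⁴)²·(2.45)·(0.216)³) = 4.37×10⁻⁵
[D]² = 4.22×10⁻⁹ ⇒ [D] = 6.50×10⁻⁵ mol/L

[D] = 6.50×10⁻⁵ mol/L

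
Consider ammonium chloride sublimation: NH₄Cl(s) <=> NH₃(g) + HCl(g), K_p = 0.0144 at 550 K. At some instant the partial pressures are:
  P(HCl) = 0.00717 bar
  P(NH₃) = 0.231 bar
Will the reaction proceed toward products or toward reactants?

(NH₄Cl is a pure solid — omitted from Q_p.)
Q_p = P(NH₃)·P(HCl) = (0.231)·(0.00717) = 0.00166
Q_p = 0.00166 < K_p = 0.0144, so the forward reaction proceeds.

toward products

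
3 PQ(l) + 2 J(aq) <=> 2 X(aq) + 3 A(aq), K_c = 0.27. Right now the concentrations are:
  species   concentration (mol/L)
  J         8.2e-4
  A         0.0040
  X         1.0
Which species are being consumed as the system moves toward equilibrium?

(PQ is a pure liquid — omitted from Q_c.)
Q_c = [X]²·[A]³ / [J]² = (1.0)²·(0.0040)³ / (8.2e-4)² = 0.095
Q_c = 0.095 < K_c = 0.27: net forward reaction.

PQ, J (reactants)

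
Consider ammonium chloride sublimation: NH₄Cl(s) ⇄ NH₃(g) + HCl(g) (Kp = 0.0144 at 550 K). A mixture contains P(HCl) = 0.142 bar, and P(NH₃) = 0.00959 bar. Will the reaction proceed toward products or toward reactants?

forward (toward products)

(NH₄Cl is a pure solid — omitted from Qp.)
Qp = P(NH₃)·P(HCl) = (0.00959)·(0.142) = 0.00136
Qp = 0.00136 < Kp = 0.0144, so the forward reaction proceeds.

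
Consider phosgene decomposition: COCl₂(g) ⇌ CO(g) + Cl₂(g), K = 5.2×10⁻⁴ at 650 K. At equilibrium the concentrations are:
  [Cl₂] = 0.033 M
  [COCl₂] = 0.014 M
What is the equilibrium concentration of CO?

At equilibrium, K = [CO]·[Cl₂] / [COCl₂] = 5.2×10⁻⁴.
([CO])·(0.033) / (0.014) = 5.2×10⁻⁴
[CO] = 2.21×10⁻⁴ = 2.2×10⁻⁴ M

[CO] = 2.2×10⁻⁴ M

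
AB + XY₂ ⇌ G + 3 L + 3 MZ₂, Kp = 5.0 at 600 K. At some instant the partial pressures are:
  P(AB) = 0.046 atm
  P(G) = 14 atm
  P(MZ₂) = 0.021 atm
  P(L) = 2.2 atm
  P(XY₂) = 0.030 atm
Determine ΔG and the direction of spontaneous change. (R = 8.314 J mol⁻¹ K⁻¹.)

Qp = P(G)·P(L)³·P(MZ₂)³ / (P(AB)·P(XY₂)) = (14)·(2.2)³·(0.021)³ / ((0.046)·(0.030)) = 1.00
ΔG = RT ln(Qp/Kp) = (8.314 J mol⁻¹ K⁻¹)(600 K) × ln(1.00/5.0)
   = (4.988 kJ/mol)(-1.609) = -8.03 kJ/mol
ΔG < 0, so the forward reaction is spontaneous (proceeds forward).

ΔG = -8.03 kJ/mol; the forward reaction is spontaneous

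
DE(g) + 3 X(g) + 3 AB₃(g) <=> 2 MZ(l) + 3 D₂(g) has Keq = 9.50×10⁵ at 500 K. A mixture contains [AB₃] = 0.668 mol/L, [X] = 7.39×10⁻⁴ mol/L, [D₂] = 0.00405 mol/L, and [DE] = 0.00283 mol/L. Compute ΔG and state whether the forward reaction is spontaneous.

(MZ is a pure liquid — omitted from Q.)
Q = [D₂]³ / ([DE]·[X]³·[AB₃]³) = (0.00405)³ / ((0.00283)·(7.39×10⁻⁴)³·(0.668)³) = 1.95×10⁵
ΔG = RT ln(Q/Keq) = (8.314 J mol⁻¹ K⁻¹)(500 K) × ln(1.95×10⁵/9.50×10⁵)
   = (4.157 kJ/mol)(-1.583) = -6.58 kJ/mol
ΔG < 0, so the forward reaction is spontaneous (proceeds forward).

ΔG = -6.58 kJ/mol; the forward reaction is spontaneous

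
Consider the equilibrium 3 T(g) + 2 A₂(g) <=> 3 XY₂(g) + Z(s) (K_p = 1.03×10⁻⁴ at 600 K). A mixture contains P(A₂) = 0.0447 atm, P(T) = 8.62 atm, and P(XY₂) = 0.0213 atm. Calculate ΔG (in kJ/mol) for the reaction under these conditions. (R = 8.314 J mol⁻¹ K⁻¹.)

(Z is a pure solid — omitted from Q_p.)
Q_p = P(XY₂)³ / (P(T)³·P(A₂)²) = (0.0213)³ / ((8.62)³·(0.0447)²) = 7.55×10⁻⁶
ΔG = RT ln(Q_p/K_p) = (8.314 J mol⁻¹ K⁻¹)(600 K) × ln(7.55×10⁻⁶/1.03×10⁻⁴)
   = (4.988 kJ/mol)(-2.613) = -13.0 kJ/mol
ΔG < 0, so the forward reaction is spontaneous (proceeds forward).

ΔG = -13.0 kJ/mol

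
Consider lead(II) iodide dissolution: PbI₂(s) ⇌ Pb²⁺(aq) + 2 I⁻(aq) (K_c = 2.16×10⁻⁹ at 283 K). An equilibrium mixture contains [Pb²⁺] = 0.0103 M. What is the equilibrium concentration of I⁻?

(PbI₂ is a pure solid — omitted from K_c.)
At equilibrium, K_c = [Pb²⁺]·[I⁻]² = 2.16×10⁻⁹.
(0.0103)·([I⁻])² = 2.16×10⁻⁹
[I⁻]² = 2.10×10⁻⁷ ⇒ [I⁻] = 4.58×10⁻⁴ M

[I⁻] = 4.58×10⁻⁴ M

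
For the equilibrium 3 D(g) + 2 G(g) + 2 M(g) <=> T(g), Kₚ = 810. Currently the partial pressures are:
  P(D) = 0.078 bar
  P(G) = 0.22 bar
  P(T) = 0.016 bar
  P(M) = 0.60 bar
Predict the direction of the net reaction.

in the reverse direction

Qₚ = P(T) / (P(D)³·P(G)²·P(M)²) = (0.016) / ((0.078)³·(0.22)²·(0.60)²) = 1900
Qₚ = 1900 > Kₚ = 810, so the reverse reaction proceeds.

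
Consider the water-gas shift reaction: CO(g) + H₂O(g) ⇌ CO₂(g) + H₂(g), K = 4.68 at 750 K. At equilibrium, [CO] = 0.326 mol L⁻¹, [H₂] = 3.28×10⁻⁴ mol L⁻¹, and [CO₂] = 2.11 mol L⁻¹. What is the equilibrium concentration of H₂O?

[H₂O] = 4.54×10⁻⁴ mol L⁻¹

At equilibrium, K = [CO₂]·[H₂] / ([CO]·[H₂O]) = 4.68.
(2.11)·(3.28×10⁻⁴) / ((0.326)·([H₂O])) = 4.68
[H₂O] = 4.54×10⁻⁴ mol L⁻¹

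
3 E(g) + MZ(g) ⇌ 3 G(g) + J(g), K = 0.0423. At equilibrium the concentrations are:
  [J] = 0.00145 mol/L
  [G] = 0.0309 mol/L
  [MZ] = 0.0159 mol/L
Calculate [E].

At equilibrium, K = [G]³·[J] / ([E]³·[MZ]) = 0.0423.
(0.0309)³·(0.00145) / (([E])³·(0.0159)) = 0.0423
[E]³ = 6.36×10⁻⁵ ⇒ [E] = 0.0399 mol/L

[E] = 0.0399 mol/L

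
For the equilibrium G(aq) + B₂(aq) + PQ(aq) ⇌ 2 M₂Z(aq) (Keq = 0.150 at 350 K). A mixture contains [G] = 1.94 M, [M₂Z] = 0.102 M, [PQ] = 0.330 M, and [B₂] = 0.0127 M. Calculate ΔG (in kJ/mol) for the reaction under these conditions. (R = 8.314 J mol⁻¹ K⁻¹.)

Q = [M₂Z]² / ([G]·[B₂]·[PQ]) = (0.102)² / ((1.94)·(0.0127)·(0.330)) = 1.28
ΔG = RT ln(Q/Keq) = (8.314 J mol⁻¹ K⁻¹)(350 K) × ln(1.28/0.150)
   = (2.910 kJ/mol)(2.144) = 6.24 kJ/mol
ΔG > 0, so the forward reaction is non-spontaneous (proceeds in reverse).

ΔG = 6.24 kJ/mol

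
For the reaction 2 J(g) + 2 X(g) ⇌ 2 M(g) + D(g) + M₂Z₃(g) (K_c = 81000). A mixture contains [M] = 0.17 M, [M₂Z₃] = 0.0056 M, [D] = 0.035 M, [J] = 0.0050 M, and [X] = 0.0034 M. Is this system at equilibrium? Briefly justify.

Q_c = [M]²·[D]·[M₂Z₃] / ([J]²·[X]²) = (0.17)²·(0.035)·(0.0056) / ((0.0050)²·(0.0034)²) = 20000
Q_c = 20000 < K_c = 81000: net forward reaction.

no; Q < K, reaction proceeds forward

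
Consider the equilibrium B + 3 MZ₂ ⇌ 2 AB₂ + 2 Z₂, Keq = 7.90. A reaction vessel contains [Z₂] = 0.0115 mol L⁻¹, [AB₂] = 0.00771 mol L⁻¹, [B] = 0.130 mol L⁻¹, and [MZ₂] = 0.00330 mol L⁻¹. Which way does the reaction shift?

Q = [AB₂]²·[Z₂]² / ([B]·[MZ₂]³) = (0.00771)²·(0.0115)² / ((0.130)·(0.00330)³) = 1.68
Q = 1.68 < Keq = 7.90, so the forward reaction proceeds.

forward (toward products)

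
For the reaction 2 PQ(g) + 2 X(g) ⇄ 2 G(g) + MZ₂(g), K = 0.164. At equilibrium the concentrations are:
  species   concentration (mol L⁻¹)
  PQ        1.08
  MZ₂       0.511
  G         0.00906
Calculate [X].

At equilibrium, K = [G]²·[MZ₂] / ([PQ]²·[X]²) = 0.164.
(0.00906)²·(0.511) / ((1.08)²·([X])²) = 0.164
[X]² = 2.19×10⁻⁴ ⇒ [X] = 0.0148 mol L⁻¹

[X] = 0.0148 mol L⁻¹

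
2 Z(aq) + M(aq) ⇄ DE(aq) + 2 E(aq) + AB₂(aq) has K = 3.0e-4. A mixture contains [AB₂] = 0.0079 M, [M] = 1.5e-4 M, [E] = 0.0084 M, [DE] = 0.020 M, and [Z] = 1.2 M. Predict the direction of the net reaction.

Q = [DE]·[E]²·[AB₂] / ([Z]²·[M]) = (0.020)·(0.0084)²·(0.0079) / ((1.2)²·(1.5e-4)) = 5.2e-5
Q = 5.2e-5 < K = 3.0e-4, so the forward reaction proceeds.

to the right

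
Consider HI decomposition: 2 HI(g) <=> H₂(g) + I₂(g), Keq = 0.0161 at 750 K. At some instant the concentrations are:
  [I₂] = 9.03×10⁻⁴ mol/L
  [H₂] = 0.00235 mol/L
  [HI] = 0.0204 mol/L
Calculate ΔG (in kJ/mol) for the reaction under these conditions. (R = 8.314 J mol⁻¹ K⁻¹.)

ΔG = -7.17 kJ/mol

Q = [H₂]·[I₂] / [HI]² = (0.00235)·(9.03×10⁻⁴) / (0.0204)² = 0.00510
ΔG = RT ln(Q/Keq) = (8.314 J mol⁻¹ K⁻¹)(750 K) × ln(0.00510/0.0161)
   = (6.236 kJ/mol)(-1.150) = -7.17 kJ/mol
ΔG < 0, so the forward reaction is spontaneous (proceeds forward).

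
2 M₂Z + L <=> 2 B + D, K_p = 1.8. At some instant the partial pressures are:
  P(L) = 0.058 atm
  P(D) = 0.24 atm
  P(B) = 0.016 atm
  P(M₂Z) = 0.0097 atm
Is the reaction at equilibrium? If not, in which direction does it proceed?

toward reactants

Q_p = P(B)²·P(D) / (P(M₂Z)²·P(L)) = (0.016)²·(0.24) / ((0.0097)²·(0.058)) = 11
Q_p = 11 > K_p = 1.8, so the reverse reaction proceeds.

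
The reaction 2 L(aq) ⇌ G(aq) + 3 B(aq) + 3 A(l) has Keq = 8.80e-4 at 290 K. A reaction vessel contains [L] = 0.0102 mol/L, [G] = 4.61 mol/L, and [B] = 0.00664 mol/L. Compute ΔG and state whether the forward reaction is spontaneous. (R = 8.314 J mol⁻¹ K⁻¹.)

ΔG = 6.49 kJ/mol; the forward reaction is non-spontaneous

(A is a pure liquid — omitted from Q.)
Q = [G]·[B]³ / [L]² = (4.61)·(0.00664)³ / (0.0102)² = 0.0130
ΔG = RT ln(Q/Keq) = (8.314 J mol⁻¹ K⁻¹)(290 K) × ln(0.0130/8.80e-4)
   = (2.411 kJ/mol)(2.693) = 6.49 kJ/mol
ΔG > 0, so the forward reaction is non-spontaneous (proceeds in reverse).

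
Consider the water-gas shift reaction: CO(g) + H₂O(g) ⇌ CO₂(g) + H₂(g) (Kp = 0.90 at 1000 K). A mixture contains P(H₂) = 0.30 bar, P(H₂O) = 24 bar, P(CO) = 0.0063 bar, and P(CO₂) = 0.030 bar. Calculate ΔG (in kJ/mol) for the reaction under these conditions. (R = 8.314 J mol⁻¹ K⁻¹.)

ΔG = -22.6 kJ/mol

Qp = P(CO₂)·P(H₂) / (P(CO)·P(H₂O)) = (0.030)·(0.30) / ((0.0063)·(24)) = 0.0595
ΔG = RT ln(Qp/Kp) = (8.314 J mol⁻¹ K⁻¹)(1000 K) × ln(0.0595/0.90)
   = (8.314 kJ/mol)(-2.716) = -22.6 kJ/mol
ΔG < 0, so the forward reaction is spontaneous (proceeds forward).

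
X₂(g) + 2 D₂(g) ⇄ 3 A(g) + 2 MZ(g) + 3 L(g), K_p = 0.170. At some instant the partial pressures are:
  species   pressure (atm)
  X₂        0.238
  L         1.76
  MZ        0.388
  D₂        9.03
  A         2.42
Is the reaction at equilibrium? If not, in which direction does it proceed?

to the left

Q_p = P(A)³·P(MZ)²·P(L)³ / (P(X₂)·P(D₂)²) = (2.42)³·(0.388)²·(1.76)³ / ((0.238)·(9.03)²) = 0.599
Q_p = 0.599 > K_p = 0.170, so the reverse reaction proceeds.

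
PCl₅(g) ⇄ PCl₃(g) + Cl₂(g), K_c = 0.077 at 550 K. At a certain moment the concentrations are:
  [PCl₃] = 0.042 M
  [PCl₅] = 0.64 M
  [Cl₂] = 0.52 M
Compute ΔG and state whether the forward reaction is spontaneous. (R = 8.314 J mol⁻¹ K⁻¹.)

Q_c = [PCl₃]·[Cl₂] / [PCl₅] = (0.042)·(0.52) / (0.64) = 0.0341
ΔG = RT ln(Q_c/K_c) = (8.314 J mol⁻¹ K⁻¹)(550 K) × ln(0.0341/0.077)
   = (4.573 kJ/mol)(-0.8145) = -3.72 kJ/mol
ΔG < 0, so the forward reaction is spontaneous (proceeds forward).

ΔG = -3.72 kJ/mol; the forward reaction is spontaneous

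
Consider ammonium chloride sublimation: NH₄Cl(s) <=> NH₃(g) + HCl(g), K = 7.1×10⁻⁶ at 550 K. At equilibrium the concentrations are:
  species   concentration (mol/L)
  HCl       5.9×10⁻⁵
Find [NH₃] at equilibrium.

[NH₃] = 0.12 mol/L

(NH₄Cl is a pure solid — omitted from K.)
At equilibrium, K = [NH₃]·[HCl] = 7.1×10⁻⁶.
([NH₃])·(5.9×10⁻⁵) = 7.1×10⁻⁶
[NH₃] = 0.120 = 0.12 mol/L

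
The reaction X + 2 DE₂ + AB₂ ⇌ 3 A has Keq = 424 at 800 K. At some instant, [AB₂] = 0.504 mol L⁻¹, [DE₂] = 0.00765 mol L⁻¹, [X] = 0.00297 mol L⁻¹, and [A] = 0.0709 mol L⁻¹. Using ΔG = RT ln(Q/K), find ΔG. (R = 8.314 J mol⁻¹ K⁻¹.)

Q = [A]³ / ([X]·[DE₂]²·[AB₂]) = (0.0709)³ / ((0.00297)·(0.00765)²·(0.504)) = 4070
ΔG = RT ln(Q/Keq) = (8.314 J mol⁻¹ K⁻¹)(800 K) × ln(4070/424)
   = (6.651 kJ/mol)(2.262) = 15.0 kJ/mol
ΔG > 0, so the forward reaction is non-spontaneous (proceeds in reverse).

ΔG = 15.0 kJ/mol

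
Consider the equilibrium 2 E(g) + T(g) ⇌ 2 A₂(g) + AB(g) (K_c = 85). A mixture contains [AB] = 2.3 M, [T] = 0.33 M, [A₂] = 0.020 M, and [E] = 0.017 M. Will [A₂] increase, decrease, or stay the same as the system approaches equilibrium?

increase

Q_c = [A₂]²·[AB] / ([E]²·[T]) = (0.020)²·(2.3) / ((0.017)²·(0.33)) = 9.6
Q_c = 9.6 < K_c = 85: net forward reaction.
A₂ is a product, so it increases.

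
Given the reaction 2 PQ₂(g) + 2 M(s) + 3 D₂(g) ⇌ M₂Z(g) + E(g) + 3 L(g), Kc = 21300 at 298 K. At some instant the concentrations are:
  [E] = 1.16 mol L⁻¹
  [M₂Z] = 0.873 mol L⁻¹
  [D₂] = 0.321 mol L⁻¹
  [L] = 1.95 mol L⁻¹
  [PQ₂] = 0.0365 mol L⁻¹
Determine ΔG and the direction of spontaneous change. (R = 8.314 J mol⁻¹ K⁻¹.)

ΔG = 5.15 kJ/mol; the forward reaction is non-spontaneous

(M is a pure solid — omitted from Qc.)
Qc = [M₂Z]·[E]·[L]³ / ([PQ₂]²·[D₂]³) = (0.873)·(1.16)·(1.95)³ / ((0.0365)²·(0.321)³) = 1.70×10⁵
ΔG = RT ln(Qc/Kc) = (8.314 J mol⁻¹ K⁻¹)(298 K) × ln(1.70×10⁵/21300)
   = (2.478 kJ/mol)(2.077) = 5.15 kJ/mol
ΔG > 0, so the forward reaction is non-spontaneous (proceeds in reverse).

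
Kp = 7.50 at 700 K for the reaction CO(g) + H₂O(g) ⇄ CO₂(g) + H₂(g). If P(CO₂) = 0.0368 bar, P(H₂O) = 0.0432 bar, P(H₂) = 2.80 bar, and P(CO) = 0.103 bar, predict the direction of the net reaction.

in the reverse direction

Qp = P(CO₂)·P(H₂) / (P(CO)·P(H₂O)) = (0.0368)·(2.80) / ((0.103)·(0.0432)) = 23.2
Qp = 23.2 > Kp = 7.50, so the reverse reaction proceeds.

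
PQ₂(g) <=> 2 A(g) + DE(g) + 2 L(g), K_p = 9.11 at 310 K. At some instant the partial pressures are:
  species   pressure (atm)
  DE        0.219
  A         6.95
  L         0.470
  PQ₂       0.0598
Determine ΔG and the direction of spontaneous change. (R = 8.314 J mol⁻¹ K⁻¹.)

Q_p = P(A)²·P(DE)·P(L)² / P(PQ₂) = (6.95)²·(0.219)·(0.470)² / (0.0598) = 39.1
ΔG = RT ln(Q_p/K_p) = (8.314 J mol⁻¹ K⁻¹)(310 K) × ln(39.1/9.11)
   = (2.577 kJ/mol)(1.457) = 3.75 kJ/mol
ΔG > 0, so the forward reaction is non-spontaneous (proceeds in reverse).

ΔG = 3.75 kJ/mol; the forward reaction is non-spontaneous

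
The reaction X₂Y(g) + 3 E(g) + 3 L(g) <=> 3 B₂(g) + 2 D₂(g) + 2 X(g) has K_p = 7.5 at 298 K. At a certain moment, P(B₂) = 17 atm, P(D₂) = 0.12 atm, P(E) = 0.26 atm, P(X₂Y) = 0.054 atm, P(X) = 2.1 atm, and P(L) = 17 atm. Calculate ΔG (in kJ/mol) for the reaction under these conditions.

ΔG = 5.42 kJ/mol

Q_p = P(B₂)³·P(D₂)²·P(X)² / (P(X₂Y)·P(E)³·P(L)³) = (17)³·(0.12)²·(2.1)² / ((0.054)·(0.26)³·(17)³) = 66.9
ΔG = RT ln(Q_p/K_p) = (8.314 J mol⁻¹ K⁻¹)(298 K) × ln(66.9/7.5)
   = (2.478 kJ/mol)(2.188) = 5.42 kJ/mol
ΔG > 0, so the forward reaction is non-spontaneous (proceeds in reverse).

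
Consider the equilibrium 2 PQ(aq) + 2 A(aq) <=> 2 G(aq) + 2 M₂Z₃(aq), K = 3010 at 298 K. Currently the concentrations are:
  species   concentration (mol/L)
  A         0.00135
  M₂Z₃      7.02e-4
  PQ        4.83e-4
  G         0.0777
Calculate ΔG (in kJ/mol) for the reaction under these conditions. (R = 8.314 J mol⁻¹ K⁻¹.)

ΔG = 2.09 kJ/mol

Q = [G]²·[M₂Z₃]² / ([PQ]²·[A]²) = (0.0777)²·(7.02e-4)² / ((4.83e-4)²·(0.00135)²) = 7000
ΔG = RT ln(Q/K) = (8.314 J mol⁻¹ K⁻¹)(298 K) × ln(7000/3010)
   = (2.478 kJ/mol)(0.8440) = 2.09 kJ/mol
ΔG > 0, so the forward reaction is non-spontaneous (proceeds in reverse).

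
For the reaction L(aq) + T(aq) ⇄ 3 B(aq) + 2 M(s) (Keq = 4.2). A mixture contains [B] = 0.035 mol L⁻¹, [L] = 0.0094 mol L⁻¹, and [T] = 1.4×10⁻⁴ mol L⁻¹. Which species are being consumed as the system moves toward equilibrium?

(M is a pure solid — omitted from Q.)
Q = [B]³ / ([L]·[T]) = (0.035)³ / ((0.0094)·(1.4×10⁻⁴)) = 33
Q = 33 > Keq = 4.2: net reverse reaction.

B, M (products)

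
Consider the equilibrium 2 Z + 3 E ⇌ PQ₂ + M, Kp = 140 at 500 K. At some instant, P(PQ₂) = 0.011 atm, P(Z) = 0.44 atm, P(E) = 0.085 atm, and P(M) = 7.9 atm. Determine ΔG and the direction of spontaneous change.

ΔG = 6.87 kJ/mol; the forward reaction is non-spontaneous

Qp = P(PQ₂)·P(M) / (P(Z)²·P(E)³) = (0.011)·(7.9) / ((0.44)²·(0.085)³) = 731
ΔG = RT ln(Qp/Kp) = (8.314 J mol⁻¹ K⁻¹)(500 K) × ln(731/140)
   = (4.157 kJ/mol)(1.653) = 6.87 kJ/mol
ΔG > 0, so the forward reaction is non-spontaneous (proceeds in reverse).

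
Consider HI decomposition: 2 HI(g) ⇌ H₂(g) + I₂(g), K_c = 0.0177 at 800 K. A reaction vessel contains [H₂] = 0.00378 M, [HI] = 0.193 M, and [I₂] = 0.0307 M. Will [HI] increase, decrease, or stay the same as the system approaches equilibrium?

decrease

Q_c = [H₂]·[I₂] / [HI]² = (0.00378)·(0.0307) / (0.193)² = 0.00312
Q_c = 0.00312 < K_c = 0.0177: net forward reaction.
HI is a reactant, so it decreases.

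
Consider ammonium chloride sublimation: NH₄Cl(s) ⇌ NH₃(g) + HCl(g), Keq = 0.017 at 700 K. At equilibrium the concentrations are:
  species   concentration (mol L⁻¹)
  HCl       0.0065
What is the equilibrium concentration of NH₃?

[NH₃] = 2.6 mol L⁻¹

(NH₄Cl is a pure solid — omitted from Keq.)
At equilibrium, Keq = [NH₃]·[HCl] = 0.017.
([NH₃])·(0.0065) = 0.017
[NH₃] = 2.62 = 2.6 mol L⁻¹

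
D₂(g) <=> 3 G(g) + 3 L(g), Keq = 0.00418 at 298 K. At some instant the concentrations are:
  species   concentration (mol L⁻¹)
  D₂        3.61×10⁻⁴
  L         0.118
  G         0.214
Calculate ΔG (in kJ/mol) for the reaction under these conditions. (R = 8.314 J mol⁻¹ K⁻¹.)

Q = [G]³·[L]³ / [D₂] = (0.214)³·(0.118)³ / (3.61×10⁻⁴) = 0.0446
ΔG = RT ln(Q/Keq) = (8.314 J mol⁻¹ K⁻¹)(298 K) × ln(0.0446/0.00418)
   = (2.478 kJ/mol)(2.367) = 5.87 kJ/mol
ΔG > 0, so the forward reaction is non-spontaneous (proceeds in reverse).

ΔG = 5.87 kJ/mol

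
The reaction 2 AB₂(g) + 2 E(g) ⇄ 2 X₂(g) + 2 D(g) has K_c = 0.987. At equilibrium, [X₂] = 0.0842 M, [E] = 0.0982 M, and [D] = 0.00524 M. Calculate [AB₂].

At equilibrium, K_c = [X₂]²·[D]² / ([AB₂]²·[E]²) = 0.987.
(0.0842)²·(0.00524)² / (([AB₂])²·(0.0982)²) = 0.987
[AB₂]² = 2.05×10⁻⁵ ⇒ [AB₂] = 0.00452 M

[AB₂] = 0.00452 M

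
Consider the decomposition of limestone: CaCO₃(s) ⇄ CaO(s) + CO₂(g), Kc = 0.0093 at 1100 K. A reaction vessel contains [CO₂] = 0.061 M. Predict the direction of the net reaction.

(CaCO₃, CaO are pure solids — omitted from Qc.)
Qc = [CO₂] = 0.061
Qc = 0.061 > Kc = 0.0093, so the reverse reaction proceeds.

to the left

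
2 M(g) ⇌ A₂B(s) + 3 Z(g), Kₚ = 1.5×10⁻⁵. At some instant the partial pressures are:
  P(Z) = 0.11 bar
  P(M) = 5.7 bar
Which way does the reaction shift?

(A₂B is a pure solid — omitted from Qₚ.)
Qₚ = P(Z)³ / P(M)² = (0.11)³ / (5.7)² = 4.1×10⁻⁵
Qₚ = 4.1×10⁻⁵ > Kₚ = 1.5×10⁻⁵, so the reverse reaction proceeds.

toward reactants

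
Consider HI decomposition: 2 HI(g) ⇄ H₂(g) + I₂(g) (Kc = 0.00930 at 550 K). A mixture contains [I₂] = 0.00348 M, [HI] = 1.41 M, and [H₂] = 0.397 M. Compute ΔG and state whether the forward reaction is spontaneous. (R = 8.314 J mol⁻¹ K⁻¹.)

Qc = [H₂]·[I₂] / [HI]² = (0.397)·(0.00348) / (1.41)² = 6.95×10⁻⁴
ΔG = RT ln(Qc/Kc) = (8.314 J mol⁻¹ K⁻¹)(550 K) × ln(6.95×10⁻⁴/0.00930)
   = (4.573 kJ/mol)(-2.594) = -11.9 kJ/mol
ΔG < 0, so the forward reaction is spontaneous (proceeds forward).

ΔG = -11.9 kJ/mol; the forward reaction is spontaneous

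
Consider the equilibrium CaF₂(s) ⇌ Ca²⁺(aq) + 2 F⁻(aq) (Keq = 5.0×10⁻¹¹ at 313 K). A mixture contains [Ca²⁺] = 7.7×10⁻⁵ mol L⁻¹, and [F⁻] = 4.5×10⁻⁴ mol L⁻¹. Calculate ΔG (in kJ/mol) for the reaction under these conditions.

(CaF₂ is a pure solid — omitted from Q.)
Q = [Ca²⁺]·[F⁻]² = (7.7×10⁻⁵)·(4.5×10⁻⁴)² = 1.56×10⁻¹¹
ΔG = RT ln(Q/Keq) = (8.314 J mol⁻¹ K⁻¹)(313 K) × ln(1.56×10⁻¹¹/5.0×10⁻¹¹)
   = (2.602 kJ/mol)(-1.165) = -3.03 kJ/mol
ΔG < 0, so the forward reaction is spontaneous (proceeds forward).

ΔG = -3.03 kJ/mol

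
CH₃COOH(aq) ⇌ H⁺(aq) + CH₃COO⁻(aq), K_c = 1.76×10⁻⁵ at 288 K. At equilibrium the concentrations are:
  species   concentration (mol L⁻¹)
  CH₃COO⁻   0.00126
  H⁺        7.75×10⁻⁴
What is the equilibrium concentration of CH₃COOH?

At equilibrium, K_c = [H⁺]·[CH₃COO⁻] / [CH₃COOH] = 1.76×10⁻⁵.
(7.75×10⁻⁴)·(0.00126) / ([CH₃COOH]) = 1.76×10⁻⁵
[CH₃COOH] = 0.0555 mol L⁻¹

[CH₃COOH] = 0.0555 mol L⁻¹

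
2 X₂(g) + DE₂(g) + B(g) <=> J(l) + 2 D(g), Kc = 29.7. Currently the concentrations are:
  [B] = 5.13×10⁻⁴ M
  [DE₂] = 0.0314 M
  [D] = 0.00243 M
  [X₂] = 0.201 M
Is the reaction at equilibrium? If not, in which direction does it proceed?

forward (toward products)

(J is a pure liquid — omitted from Qc.)
Qc = [D]² / ([X₂]²·[DE₂]·[B]) = (0.00243)² / ((0.201)²·(0.0314)·(5.13×10⁻⁴)) = 9.07
Qc = 9.07 < Kc = 29.7, so the forward reaction proceeds.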